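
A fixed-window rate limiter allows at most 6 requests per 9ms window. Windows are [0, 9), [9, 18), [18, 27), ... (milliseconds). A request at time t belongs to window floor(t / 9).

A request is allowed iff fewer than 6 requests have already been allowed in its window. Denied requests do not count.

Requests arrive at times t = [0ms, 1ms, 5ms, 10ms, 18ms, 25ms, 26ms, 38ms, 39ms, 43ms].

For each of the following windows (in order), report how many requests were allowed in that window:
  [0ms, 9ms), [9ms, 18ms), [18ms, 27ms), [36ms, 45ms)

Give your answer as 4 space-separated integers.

Answer: 3 1 3 3

Derivation:
Processing requests:
  req#1 t=0ms (window 0): ALLOW
  req#2 t=1ms (window 0): ALLOW
  req#3 t=5ms (window 0): ALLOW
  req#4 t=10ms (window 1): ALLOW
  req#5 t=18ms (window 2): ALLOW
  req#6 t=25ms (window 2): ALLOW
  req#7 t=26ms (window 2): ALLOW
  req#8 t=38ms (window 4): ALLOW
  req#9 t=39ms (window 4): ALLOW
  req#10 t=43ms (window 4): ALLOW

Allowed counts by window: 3 1 3 3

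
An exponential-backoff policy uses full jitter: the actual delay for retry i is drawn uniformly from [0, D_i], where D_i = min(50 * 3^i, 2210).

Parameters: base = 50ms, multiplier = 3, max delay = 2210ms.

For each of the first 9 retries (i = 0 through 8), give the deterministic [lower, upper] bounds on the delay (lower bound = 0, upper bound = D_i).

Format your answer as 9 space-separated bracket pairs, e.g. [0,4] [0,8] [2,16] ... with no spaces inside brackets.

Computing bounds per retry:
  i=0: D_i=min(50*3^0,2210)=50, bounds=[0,50]
  i=1: D_i=min(50*3^1,2210)=150, bounds=[0,150]
  i=2: D_i=min(50*3^2,2210)=450, bounds=[0,450]
  i=3: D_i=min(50*3^3,2210)=1350, bounds=[0,1350]
  i=4: D_i=min(50*3^4,2210)=2210, bounds=[0,2210]
  i=5: D_i=min(50*3^5,2210)=2210, bounds=[0,2210]
  i=6: D_i=min(50*3^6,2210)=2210, bounds=[0,2210]
  i=7: D_i=min(50*3^7,2210)=2210, bounds=[0,2210]
  i=8: D_i=min(50*3^8,2210)=2210, bounds=[0,2210]

Answer: [0,50] [0,150] [0,450] [0,1350] [0,2210] [0,2210] [0,2210] [0,2210] [0,2210]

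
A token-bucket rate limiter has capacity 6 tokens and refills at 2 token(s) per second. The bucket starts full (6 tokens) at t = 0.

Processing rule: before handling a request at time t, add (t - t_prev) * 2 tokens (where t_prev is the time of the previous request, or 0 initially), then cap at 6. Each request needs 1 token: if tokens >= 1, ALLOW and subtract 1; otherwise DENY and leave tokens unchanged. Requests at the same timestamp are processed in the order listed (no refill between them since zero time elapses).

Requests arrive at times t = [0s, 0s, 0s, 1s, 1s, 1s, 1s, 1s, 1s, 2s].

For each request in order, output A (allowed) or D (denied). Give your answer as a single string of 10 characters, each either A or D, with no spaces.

Simulating step by step:
  req#1 t=0s: ALLOW
  req#2 t=0s: ALLOW
  req#3 t=0s: ALLOW
  req#4 t=1s: ALLOW
  req#5 t=1s: ALLOW
  req#6 t=1s: ALLOW
  req#7 t=1s: ALLOW
  req#8 t=1s: ALLOW
  req#9 t=1s: DENY
  req#10 t=2s: ALLOW

Answer: AAAAAAAADA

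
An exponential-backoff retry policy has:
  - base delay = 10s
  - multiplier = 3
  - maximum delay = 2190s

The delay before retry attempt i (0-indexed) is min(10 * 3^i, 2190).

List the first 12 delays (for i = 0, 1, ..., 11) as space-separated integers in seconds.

Answer: 10 30 90 270 810 2190 2190 2190 2190 2190 2190 2190

Derivation:
Computing each delay:
  i=0: min(10*3^0, 2190) = 10
  i=1: min(10*3^1, 2190) = 30
  i=2: min(10*3^2, 2190) = 90
  i=3: min(10*3^3, 2190) = 270
  i=4: min(10*3^4, 2190) = 810
  i=5: min(10*3^5, 2190) = 2190
  i=6: min(10*3^6, 2190) = 2190
  i=7: min(10*3^7, 2190) = 2190
  i=8: min(10*3^8, 2190) = 2190
  i=9: min(10*3^9, 2190) = 2190
  i=10: min(10*3^10, 2190) = 2190
  i=11: min(10*3^11, 2190) = 2190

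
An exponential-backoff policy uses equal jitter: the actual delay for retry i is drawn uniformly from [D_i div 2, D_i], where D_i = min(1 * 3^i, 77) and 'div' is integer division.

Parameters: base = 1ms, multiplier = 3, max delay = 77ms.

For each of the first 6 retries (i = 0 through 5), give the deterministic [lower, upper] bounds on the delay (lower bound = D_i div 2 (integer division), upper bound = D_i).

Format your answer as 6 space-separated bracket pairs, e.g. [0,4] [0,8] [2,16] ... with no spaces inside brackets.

Answer: [0,1] [1,3] [4,9] [13,27] [38,77] [38,77]

Derivation:
Computing bounds per retry:
  i=0: D_i=min(1*3^0,77)=1, bounds=[0,1]
  i=1: D_i=min(1*3^1,77)=3, bounds=[1,3]
  i=2: D_i=min(1*3^2,77)=9, bounds=[4,9]
  i=3: D_i=min(1*3^3,77)=27, bounds=[13,27]
  i=4: D_i=min(1*3^4,77)=77, bounds=[38,77]
  i=5: D_i=min(1*3^5,77)=77, bounds=[38,77]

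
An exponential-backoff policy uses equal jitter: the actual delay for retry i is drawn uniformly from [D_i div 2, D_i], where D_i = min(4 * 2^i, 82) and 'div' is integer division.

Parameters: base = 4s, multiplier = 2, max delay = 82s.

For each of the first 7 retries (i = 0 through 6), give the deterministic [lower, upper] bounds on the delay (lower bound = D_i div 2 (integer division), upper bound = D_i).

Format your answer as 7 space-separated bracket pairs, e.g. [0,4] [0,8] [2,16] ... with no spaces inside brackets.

Answer: [2,4] [4,8] [8,16] [16,32] [32,64] [41,82] [41,82]

Derivation:
Computing bounds per retry:
  i=0: D_i=min(4*2^0,82)=4, bounds=[2,4]
  i=1: D_i=min(4*2^1,82)=8, bounds=[4,8]
  i=2: D_i=min(4*2^2,82)=16, bounds=[8,16]
  i=3: D_i=min(4*2^3,82)=32, bounds=[16,32]
  i=4: D_i=min(4*2^4,82)=64, bounds=[32,64]
  i=5: D_i=min(4*2^5,82)=82, bounds=[41,82]
  i=6: D_i=min(4*2^6,82)=82, bounds=[41,82]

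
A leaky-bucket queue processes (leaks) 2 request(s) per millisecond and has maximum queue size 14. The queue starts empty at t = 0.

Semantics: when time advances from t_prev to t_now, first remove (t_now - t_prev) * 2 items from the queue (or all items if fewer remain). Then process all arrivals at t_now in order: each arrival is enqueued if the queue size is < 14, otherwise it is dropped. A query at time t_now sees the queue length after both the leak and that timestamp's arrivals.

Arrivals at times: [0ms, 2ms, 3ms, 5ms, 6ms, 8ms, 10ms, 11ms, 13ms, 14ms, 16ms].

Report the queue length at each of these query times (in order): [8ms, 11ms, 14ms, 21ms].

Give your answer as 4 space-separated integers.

Answer: 1 1 1 0

Derivation:
Queue lengths at query times:
  query t=8ms: backlog = 1
  query t=11ms: backlog = 1
  query t=14ms: backlog = 1
  query t=21ms: backlog = 0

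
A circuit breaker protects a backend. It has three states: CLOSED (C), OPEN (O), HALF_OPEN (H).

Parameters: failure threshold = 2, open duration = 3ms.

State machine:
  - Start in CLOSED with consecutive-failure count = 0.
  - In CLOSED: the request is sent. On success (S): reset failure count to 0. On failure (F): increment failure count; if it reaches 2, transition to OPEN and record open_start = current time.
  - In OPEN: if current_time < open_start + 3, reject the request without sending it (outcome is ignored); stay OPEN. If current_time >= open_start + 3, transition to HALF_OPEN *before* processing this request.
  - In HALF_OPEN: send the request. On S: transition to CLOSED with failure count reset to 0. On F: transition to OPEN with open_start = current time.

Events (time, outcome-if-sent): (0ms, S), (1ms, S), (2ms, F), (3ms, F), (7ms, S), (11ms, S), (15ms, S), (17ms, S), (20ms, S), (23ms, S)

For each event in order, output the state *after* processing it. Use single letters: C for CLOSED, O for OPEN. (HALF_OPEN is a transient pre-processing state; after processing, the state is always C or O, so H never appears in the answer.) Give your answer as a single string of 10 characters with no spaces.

Answer: CCCOCCCCCC

Derivation:
State after each event:
  event#1 t=0ms outcome=S: state=CLOSED
  event#2 t=1ms outcome=S: state=CLOSED
  event#3 t=2ms outcome=F: state=CLOSED
  event#4 t=3ms outcome=F: state=OPEN
  event#5 t=7ms outcome=S: state=CLOSED
  event#6 t=11ms outcome=S: state=CLOSED
  event#7 t=15ms outcome=S: state=CLOSED
  event#8 t=17ms outcome=S: state=CLOSED
  event#9 t=20ms outcome=S: state=CLOSED
  event#10 t=23ms outcome=S: state=CLOSED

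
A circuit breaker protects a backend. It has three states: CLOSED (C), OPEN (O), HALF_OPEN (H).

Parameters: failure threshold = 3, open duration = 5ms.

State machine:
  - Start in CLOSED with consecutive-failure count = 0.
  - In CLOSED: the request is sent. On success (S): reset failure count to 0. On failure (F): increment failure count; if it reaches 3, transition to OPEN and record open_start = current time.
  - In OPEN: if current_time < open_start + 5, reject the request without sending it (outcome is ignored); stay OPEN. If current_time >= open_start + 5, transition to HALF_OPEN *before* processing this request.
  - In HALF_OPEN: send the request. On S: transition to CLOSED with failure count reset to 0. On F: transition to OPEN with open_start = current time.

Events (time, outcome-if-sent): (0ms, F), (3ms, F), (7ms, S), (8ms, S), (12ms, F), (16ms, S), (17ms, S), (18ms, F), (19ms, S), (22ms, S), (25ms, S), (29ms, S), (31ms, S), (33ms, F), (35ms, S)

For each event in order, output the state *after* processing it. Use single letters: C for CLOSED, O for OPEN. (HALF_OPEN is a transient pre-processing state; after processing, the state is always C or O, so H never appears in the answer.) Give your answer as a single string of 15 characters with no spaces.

State after each event:
  event#1 t=0ms outcome=F: state=CLOSED
  event#2 t=3ms outcome=F: state=CLOSED
  event#3 t=7ms outcome=S: state=CLOSED
  event#4 t=8ms outcome=S: state=CLOSED
  event#5 t=12ms outcome=F: state=CLOSED
  event#6 t=16ms outcome=S: state=CLOSED
  event#7 t=17ms outcome=S: state=CLOSED
  event#8 t=18ms outcome=F: state=CLOSED
  event#9 t=19ms outcome=S: state=CLOSED
  event#10 t=22ms outcome=S: state=CLOSED
  event#11 t=25ms outcome=S: state=CLOSED
  event#12 t=29ms outcome=S: state=CLOSED
  event#13 t=31ms outcome=S: state=CLOSED
  event#14 t=33ms outcome=F: state=CLOSED
  event#15 t=35ms outcome=S: state=CLOSED

Answer: CCCCCCCCCCCCCCC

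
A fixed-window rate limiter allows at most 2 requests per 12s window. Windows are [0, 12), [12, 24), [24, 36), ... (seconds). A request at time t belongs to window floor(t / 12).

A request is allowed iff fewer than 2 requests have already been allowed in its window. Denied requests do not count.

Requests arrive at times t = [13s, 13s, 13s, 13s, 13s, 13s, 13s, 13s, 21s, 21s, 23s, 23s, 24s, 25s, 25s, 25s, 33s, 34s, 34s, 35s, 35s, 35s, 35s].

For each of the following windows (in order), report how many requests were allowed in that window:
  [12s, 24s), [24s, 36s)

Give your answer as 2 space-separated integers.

Processing requests:
  req#1 t=13s (window 1): ALLOW
  req#2 t=13s (window 1): ALLOW
  req#3 t=13s (window 1): DENY
  req#4 t=13s (window 1): DENY
  req#5 t=13s (window 1): DENY
  req#6 t=13s (window 1): DENY
  req#7 t=13s (window 1): DENY
  req#8 t=13s (window 1): DENY
  req#9 t=21s (window 1): DENY
  req#10 t=21s (window 1): DENY
  req#11 t=23s (window 1): DENY
  req#12 t=23s (window 1): DENY
  req#13 t=24s (window 2): ALLOW
  req#14 t=25s (window 2): ALLOW
  req#15 t=25s (window 2): DENY
  req#16 t=25s (window 2): DENY
  req#17 t=33s (window 2): DENY
  req#18 t=34s (window 2): DENY
  req#19 t=34s (window 2): DENY
  req#20 t=35s (window 2): DENY
  req#21 t=35s (window 2): DENY
  req#22 t=35s (window 2): DENY
  req#23 t=35s (window 2): DENY

Allowed counts by window: 2 2

Answer: 2 2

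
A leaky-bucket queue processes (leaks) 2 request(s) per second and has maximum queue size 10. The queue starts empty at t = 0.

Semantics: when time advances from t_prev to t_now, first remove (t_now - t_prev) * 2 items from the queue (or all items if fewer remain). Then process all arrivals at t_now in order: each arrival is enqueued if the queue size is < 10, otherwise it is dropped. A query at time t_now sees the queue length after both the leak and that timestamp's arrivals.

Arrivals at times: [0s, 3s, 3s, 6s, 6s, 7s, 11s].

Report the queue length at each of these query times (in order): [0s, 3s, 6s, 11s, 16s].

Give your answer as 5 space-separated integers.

Queue lengths at query times:
  query t=0s: backlog = 1
  query t=3s: backlog = 2
  query t=6s: backlog = 2
  query t=11s: backlog = 1
  query t=16s: backlog = 0

Answer: 1 2 2 1 0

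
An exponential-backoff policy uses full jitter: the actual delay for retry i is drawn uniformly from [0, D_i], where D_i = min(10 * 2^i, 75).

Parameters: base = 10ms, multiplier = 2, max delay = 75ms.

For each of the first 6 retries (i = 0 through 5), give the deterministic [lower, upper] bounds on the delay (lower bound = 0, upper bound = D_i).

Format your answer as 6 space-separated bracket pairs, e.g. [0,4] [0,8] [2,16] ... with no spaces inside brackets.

Computing bounds per retry:
  i=0: D_i=min(10*2^0,75)=10, bounds=[0,10]
  i=1: D_i=min(10*2^1,75)=20, bounds=[0,20]
  i=2: D_i=min(10*2^2,75)=40, bounds=[0,40]
  i=3: D_i=min(10*2^3,75)=75, bounds=[0,75]
  i=4: D_i=min(10*2^4,75)=75, bounds=[0,75]
  i=5: D_i=min(10*2^5,75)=75, bounds=[0,75]

Answer: [0,10] [0,20] [0,40] [0,75] [0,75] [0,75]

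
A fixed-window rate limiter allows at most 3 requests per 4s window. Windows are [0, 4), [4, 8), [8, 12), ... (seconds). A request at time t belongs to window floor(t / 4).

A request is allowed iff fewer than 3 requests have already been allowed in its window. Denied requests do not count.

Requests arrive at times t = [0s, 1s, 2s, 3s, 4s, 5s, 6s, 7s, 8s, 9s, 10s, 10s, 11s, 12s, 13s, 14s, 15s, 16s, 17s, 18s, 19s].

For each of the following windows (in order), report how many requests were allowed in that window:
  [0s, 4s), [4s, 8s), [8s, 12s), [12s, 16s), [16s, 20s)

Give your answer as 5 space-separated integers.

Answer: 3 3 3 3 3

Derivation:
Processing requests:
  req#1 t=0s (window 0): ALLOW
  req#2 t=1s (window 0): ALLOW
  req#3 t=2s (window 0): ALLOW
  req#4 t=3s (window 0): DENY
  req#5 t=4s (window 1): ALLOW
  req#6 t=5s (window 1): ALLOW
  req#7 t=6s (window 1): ALLOW
  req#8 t=7s (window 1): DENY
  req#9 t=8s (window 2): ALLOW
  req#10 t=9s (window 2): ALLOW
  req#11 t=10s (window 2): ALLOW
  req#12 t=10s (window 2): DENY
  req#13 t=11s (window 2): DENY
  req#14 t=12s (window 3): ALLOW
  req#15 t=13s (window 3): ALLOW
  req#16 t=14s (window 3): ALLOW
  req#17 t=15s (window 3): DENY
  req#18 t=16s (window 4): ALLOW
  req#19 t=17s (window 4): ALLOW
  req#20 t=18s (window 4): ALLOW
  req#21 t=19s (window 4): DENY

Allowed counts by window: 3 3 3 3 3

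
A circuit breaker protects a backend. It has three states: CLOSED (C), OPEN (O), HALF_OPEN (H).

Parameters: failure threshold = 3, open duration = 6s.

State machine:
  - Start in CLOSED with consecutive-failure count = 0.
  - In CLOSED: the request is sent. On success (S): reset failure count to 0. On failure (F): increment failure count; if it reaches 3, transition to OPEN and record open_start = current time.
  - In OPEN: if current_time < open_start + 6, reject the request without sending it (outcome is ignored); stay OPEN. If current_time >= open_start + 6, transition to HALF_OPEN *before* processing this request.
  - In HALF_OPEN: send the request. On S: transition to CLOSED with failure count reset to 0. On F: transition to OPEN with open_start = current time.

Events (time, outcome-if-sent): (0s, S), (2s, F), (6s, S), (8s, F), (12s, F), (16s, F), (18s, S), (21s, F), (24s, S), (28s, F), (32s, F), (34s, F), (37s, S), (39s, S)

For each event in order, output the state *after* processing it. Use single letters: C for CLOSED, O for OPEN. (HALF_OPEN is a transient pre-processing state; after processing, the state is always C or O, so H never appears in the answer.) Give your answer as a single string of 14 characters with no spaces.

State after each event:
  event#1 t=0s outcome=S: state=CLOSED
  event#2 t=2s outcome=F: state=CLOSED
  event#3 t=6s outcome=S: state=CLOSED
  event#4 t=8s outcome=F: state=CLOSED
  event#5 t=12s outcome=F: state=CLOSED
  event#6 t=16s outcome=F: state=OPEN
  event#7 t=18s outcome=S: state=OPEN
  event#8 t=21s outcome=F: state=OPEN
  event#9 t=24s outcome=S: state=CLOSED
  event#10 t=28s outcome=F: state=CLOSED
  event#11 t=32s outcome=F: state=CLOSED
  event#12 t=34s outcome=F: state=OPEN
  event#13 t=37s outcome=S: state=OPEN
  event#14 t=39s outcome=S: state=OPEN

Answer: CCCCCOOOCCCOOO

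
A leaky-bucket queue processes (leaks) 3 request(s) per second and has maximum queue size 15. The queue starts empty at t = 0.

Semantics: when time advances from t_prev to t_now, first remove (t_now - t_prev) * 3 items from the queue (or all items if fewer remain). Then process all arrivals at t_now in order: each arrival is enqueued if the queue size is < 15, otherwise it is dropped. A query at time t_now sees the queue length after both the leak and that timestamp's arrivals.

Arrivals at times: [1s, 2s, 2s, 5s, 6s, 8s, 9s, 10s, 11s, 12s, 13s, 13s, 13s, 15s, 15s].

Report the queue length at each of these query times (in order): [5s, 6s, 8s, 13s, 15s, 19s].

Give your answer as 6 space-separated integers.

Queue lengths at query times:
  query t=5s: backlog = 1
  query t=6s: backlog = 1
  query t=8s: backlog = 1
  query t=13s: backlog = 3
  query t=15s: backlog = 2
  query t=19s: backlog = 0

Answer: 1 1 1 3 2 0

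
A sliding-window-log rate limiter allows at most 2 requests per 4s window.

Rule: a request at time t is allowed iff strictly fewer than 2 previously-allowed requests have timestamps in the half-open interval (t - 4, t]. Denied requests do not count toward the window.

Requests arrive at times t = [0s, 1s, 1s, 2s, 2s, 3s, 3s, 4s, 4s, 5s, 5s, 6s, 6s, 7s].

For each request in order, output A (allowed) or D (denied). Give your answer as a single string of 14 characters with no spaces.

Tracking allowed requests in the window:
  req#1 t=0s: ALLOW
  req#2 t=1s: ALLOW
  req#3 t=1s: DENY
  req#4 t=2s: DENY
  req#5 t=2s: DENY
  req#6 t=3s: DENY
  req#7 t=3s: DENY
  req#8 t=4s: ALLOW
  req#9 t=4s: DENY
  req#10 t=5s: ALLOW
  req#11 t=5s: DENY
  req#12 t=6s: DENY
  req#13 t=6s: DENY
  req#14 t=7s: DENY

Answer: AADDDDDADADDDD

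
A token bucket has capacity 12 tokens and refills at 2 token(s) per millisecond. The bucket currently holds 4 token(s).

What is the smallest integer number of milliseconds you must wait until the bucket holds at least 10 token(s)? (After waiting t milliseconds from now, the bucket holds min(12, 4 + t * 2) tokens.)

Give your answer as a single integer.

Answer: 3

Derivation:
Need 4 + t * 2 >= 10, so t >= 6/2.
Smallest integer t = ceil(6/2) = 3.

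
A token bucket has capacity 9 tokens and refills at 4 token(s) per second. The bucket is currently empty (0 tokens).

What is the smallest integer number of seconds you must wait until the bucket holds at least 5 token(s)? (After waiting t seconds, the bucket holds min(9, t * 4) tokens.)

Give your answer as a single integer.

Need t * 4 >= 5, so t >= 5/4.
Smallest integer t = ceil(5/4) = 2.

Answer: 2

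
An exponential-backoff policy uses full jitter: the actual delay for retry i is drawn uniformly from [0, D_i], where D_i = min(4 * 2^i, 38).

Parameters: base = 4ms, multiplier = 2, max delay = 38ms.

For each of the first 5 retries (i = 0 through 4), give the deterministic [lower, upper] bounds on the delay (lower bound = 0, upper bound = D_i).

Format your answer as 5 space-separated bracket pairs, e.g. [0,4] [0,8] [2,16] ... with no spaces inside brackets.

Computing bounds per retry:
  i=0: D_i=min(4*2^0,38)=4, bounds=[0,4]
  i=1: D_i=min(4*2^1,38)=8, bounds=[0,8]
  i=2: D_i=min(4*2^2,38)=16, bounds=[0,16]
  i=3: D_i=min(4*2^3,38)=32, bounds=[0,32]
  i=4: D_i=min(4*2^4,38)=38, bounds=[0,38]

Answer: [0,4] [0,8] [0,16] [0,32] [0,38]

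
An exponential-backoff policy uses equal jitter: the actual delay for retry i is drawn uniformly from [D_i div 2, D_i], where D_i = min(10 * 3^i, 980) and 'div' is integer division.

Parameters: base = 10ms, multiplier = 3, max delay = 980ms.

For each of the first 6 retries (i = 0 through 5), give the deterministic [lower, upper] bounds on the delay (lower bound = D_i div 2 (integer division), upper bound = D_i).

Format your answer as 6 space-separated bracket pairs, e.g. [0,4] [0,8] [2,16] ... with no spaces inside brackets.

Computing bounds per retry:
  i=0: D_i=min(10*3^0,980)=10, bounds=[5,10]
  i=1: D_i=min(10*3^1,980)=30, bounds=[15,30]
  i=2: D_i=min(10*3^2,980)=90, bounds=[45,90]
  i=3: D_i=min(10*3^3,980)=270, bounds=[135,270]
  i=4: D_i=min(10*3^4,980)=810, bounds=[405,810]
  i=5: D_i=min(10*3^5,980)=980, bounds=[490,980]

Answer: [5,10] [15,30] [45,90] [135,270] [405,810] [490,980]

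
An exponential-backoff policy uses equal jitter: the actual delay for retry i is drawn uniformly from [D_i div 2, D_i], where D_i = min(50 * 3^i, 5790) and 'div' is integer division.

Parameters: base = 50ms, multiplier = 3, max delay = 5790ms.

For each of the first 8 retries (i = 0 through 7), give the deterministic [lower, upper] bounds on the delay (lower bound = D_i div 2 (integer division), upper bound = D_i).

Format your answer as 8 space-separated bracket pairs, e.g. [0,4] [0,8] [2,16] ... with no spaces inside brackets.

Answer: [25,50] [75,150] [225,450] [675,1350] [2025,4050] [2895,5790] [2895,5790] [2895,5790]

Derivation:
Computing bounds per retry:
  i=0: D_i=min(50*3^0,5790)=50, bounds=[25,50]
  i=1: D_i=min(50*3^1,5790)=150, bounds=[75,150]
  i=2: D_i=min(50*3^2,5790)=450, bounds=[225,450]
  i=3: D_i=min(50*3^3,5790)=1350, bounds=[675,1350]
  i=4: D_i=min(50*3^4,5790)=4050, bounds=[2025,4050]
  i=5: D_i=min(50*3^5,5790)=5790, bounds=[2895,5790]
  i=6: D_i=min(50*3^6,5790)=5790, bounds=[2895,5790]
  i=7: D_i=min(50*3^7,5790)=5790, bounds=[2895,5790]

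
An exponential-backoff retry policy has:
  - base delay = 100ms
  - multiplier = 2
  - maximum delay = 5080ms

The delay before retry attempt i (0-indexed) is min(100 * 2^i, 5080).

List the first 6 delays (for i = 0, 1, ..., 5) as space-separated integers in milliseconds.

Answer: 100 200 400 800 1600 3200

Derivation:
Computing each delay:
  i=0: min(100*2^0, 5080) = 100
  i=1: min(100*2^1, 5080) = 200
  i=2: min(100*2^2, 5080) = 400
  i=3: min(100*2^3, 5080) = 800
  i=4: min(100*2^4, 5080) = 1600
  i=5: min(100*2^5, 5080) = 3200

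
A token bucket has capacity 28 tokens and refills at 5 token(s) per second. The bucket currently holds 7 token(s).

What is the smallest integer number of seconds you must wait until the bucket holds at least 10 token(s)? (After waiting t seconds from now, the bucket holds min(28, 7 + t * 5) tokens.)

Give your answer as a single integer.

Need 7 + t * 5 >= 10, so t >= 3/5.
Smallest integer t = ceil(3/5) = 1.

Answer: 1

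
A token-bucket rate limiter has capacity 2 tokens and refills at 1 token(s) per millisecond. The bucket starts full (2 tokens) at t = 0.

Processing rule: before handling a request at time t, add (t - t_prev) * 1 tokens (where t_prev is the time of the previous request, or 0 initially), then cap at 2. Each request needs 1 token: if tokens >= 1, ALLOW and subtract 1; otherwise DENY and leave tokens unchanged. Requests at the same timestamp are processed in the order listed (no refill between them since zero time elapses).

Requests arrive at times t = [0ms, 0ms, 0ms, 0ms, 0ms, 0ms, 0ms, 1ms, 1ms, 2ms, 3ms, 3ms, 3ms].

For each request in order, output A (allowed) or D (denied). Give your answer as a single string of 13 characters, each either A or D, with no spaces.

Simulating step by step:
  req#1 t=0ms: ALLOW
  req#2 t=0ms: ALLOW
  req#3 t=0ms: DENY
  req#4 t=0ms: DENY
  req#5 t=0ms: DENY
  req#6 t=0ms: DENY
  req#7 t=0ms: DENY
  req#8 t=1ms: ALLOW
  req#9 t=1ms: DENY
  req#10 t=2ms: ALLOW
  req#11 t=3ms: ALLOW
  req#12 t=3ms: DENY
  req#13 t=3ms: DENY

Answer: AADDDDDADAADD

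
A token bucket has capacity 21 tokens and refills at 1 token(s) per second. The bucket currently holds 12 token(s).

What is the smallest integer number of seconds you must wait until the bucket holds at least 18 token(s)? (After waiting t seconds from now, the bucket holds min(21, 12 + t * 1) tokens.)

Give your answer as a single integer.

Answer: 6

Derivation:
Need 12 + t * 1 >= 18, so t >= 6/1.
Smallest integer t = ceil(6/1) = 6.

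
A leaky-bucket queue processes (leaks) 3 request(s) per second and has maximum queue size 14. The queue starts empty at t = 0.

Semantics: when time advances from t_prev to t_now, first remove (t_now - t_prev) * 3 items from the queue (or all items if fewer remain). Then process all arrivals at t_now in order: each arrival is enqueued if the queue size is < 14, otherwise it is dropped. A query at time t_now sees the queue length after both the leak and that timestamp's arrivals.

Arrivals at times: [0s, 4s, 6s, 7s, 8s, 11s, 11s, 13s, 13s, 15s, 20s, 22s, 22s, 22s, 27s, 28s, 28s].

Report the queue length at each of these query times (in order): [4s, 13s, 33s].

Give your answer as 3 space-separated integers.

Answer: 1 2 0

Derivation:
Queue lengths at query times:
  query t=4s: backlog = 1
  query t=13s: backlog = 2
  query t=33s: backlog = 0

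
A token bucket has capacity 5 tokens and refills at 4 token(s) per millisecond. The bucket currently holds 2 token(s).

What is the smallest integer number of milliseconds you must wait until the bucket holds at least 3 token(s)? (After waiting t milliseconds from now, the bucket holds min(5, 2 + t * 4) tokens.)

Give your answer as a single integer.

Need 2 + t * 4 >= 3, so t >= 1/4.
Smallest integer t = ceil(1/4) = 1.

Answer: 1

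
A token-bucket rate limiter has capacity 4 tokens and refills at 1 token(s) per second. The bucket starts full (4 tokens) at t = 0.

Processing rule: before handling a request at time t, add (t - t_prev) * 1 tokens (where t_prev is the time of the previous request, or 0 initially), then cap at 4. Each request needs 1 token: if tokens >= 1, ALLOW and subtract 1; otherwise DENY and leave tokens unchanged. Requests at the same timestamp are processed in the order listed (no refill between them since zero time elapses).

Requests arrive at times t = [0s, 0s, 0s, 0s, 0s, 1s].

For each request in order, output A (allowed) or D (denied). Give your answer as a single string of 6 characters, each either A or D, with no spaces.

Answer: AAAADA

Derivation:
Simulating step by step:
  req#1 t=0s: ALLOW
  req#2 t=0s: ALLOW
  req#3 t=0s: ALLOW
  req#4 t=0s: ALLOW
  req#5 t=0s: DENY
  req#6 t=1s: ALLOW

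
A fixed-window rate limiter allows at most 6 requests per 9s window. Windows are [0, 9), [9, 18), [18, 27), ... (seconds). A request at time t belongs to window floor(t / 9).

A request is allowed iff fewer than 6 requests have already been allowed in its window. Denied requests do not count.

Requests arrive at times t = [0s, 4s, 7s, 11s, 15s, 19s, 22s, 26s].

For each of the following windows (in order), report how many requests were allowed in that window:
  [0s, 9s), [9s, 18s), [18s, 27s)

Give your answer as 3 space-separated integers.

Processing requests:
  req#1 t=0s (window 0): ALLOW
  req#2 t=4s (window 0): ALLOW
  req#3 t=7s (window 0): ALLOW
  req#4 t=11s (window 1): ALLOW
  req#5 t=15s (window 1): ALLOW
  req#6 t=19s (window 2): ALLOW
  req#7 t=22s (window 2): ALLOW
  req#8 t=26s (window 2): ALLOW

Allowed counts by window: 3 2 3

Answer: 3 2 3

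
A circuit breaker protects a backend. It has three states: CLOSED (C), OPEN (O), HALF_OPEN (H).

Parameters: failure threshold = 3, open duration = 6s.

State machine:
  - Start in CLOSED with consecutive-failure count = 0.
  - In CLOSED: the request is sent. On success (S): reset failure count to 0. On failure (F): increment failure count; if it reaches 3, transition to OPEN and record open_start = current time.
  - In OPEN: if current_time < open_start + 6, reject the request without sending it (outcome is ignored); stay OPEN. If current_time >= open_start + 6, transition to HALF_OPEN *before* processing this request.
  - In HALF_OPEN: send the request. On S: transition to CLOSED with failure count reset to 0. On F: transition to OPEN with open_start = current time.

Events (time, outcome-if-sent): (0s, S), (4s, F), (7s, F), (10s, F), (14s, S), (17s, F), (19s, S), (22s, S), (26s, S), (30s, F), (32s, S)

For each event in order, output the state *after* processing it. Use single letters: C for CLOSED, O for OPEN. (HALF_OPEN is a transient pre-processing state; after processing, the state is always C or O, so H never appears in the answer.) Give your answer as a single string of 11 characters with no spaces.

Answer: CCCOOOOOCCC

Derivation:
State after each event:
  event#1 t=0s outcome=S: state=CLOSED
  event#2 t=4s outcome=F: state=CLOSED
  event#3 t=7s outcome=F: state=CLOSED
  event#4 t=10s outcome=F: state=OPEN
  event#5 t=14s outcome=S: state=OPEN
  event#6 t=17s outcome=F: state=OPEN
  event#7 t=19s outcome=S: state=OPEN
  event#8 t=22s outcome=S: state=OPEN
  event#9 t=26s outcome=S: state=CLOSED
  event#10 t=30s outcome=F: state=CLOSED
  event#11 t=32s outcome=S: state=CLOSED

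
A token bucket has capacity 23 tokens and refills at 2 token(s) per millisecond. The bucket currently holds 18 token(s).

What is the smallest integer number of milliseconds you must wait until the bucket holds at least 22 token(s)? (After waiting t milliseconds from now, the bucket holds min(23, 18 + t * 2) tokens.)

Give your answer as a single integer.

Need 18 + t * 2 >= 22, so t >= 4/2.
Smallest integer t = ceil(4/2) = 2.

Answer: 2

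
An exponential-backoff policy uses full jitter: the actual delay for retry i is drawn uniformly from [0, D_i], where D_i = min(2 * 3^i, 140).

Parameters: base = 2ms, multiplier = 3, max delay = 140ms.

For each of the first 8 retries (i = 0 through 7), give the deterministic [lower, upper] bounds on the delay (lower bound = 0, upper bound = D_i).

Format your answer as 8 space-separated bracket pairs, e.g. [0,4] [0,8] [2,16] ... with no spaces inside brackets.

Computing bounds per retry:
  i=0: D_i=min(2*3^0,140)=2, bounds=[0,2]
  i=1: D_i=min(2*3^1,140)=6, bounds=[0,6]
  i=2: D_i=min(2*3^2,140)=18, bounds=[0,18]
  i=3: D_i=min(2*3^3,140)=54, bounds=[0,54]
  i=4: D_i=min(2*3^4,140)=140, bounds=[0,140]
  i=5: D_i=min(2*3^5,140)=140, bounds=[0,140]
  i=6: D_i=min(2*3^6,140)=140, bounds=[0,140]
  i=7: D_i=min(2*3^7,140)=140, bounds=[0,140]

Answer: [0,2] [0,6] [0,18] [0,54] [0,140] [0,140] [0,140] [0,140]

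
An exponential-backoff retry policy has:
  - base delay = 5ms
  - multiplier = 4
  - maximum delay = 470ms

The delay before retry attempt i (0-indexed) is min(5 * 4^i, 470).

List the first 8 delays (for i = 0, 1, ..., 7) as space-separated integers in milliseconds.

Answer: 5 20 80 320 470 470 470 470

Derivation:
Computing each delay:
  i=0: min(5*4^0, 470) = 5
  i=1: min(5*4^1, 470) = 20
  i=2: min(5*4^2, 470) = 80
  i=3: min(5*4^3, 470) = 320
  i=4: min(5*4^4, 470) = 470
  i=5: min(5*4^5, 470) = 470
  i=6: min(5*4^6, 470) = 470
  i=7: min(5*4^7, 470) = 470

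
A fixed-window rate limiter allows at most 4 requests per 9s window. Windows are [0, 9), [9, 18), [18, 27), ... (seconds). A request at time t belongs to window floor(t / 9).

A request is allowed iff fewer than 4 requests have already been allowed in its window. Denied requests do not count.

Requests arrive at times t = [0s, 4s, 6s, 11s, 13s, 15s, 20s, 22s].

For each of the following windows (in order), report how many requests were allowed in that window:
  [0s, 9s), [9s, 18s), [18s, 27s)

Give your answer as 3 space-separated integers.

Answer: 3 3 2

Derivation:
Processing requests:
  req#1 t=0s (window 0): ALLOW
  req#2 t=4s (window 0): ALLOW
  req#3 t=6s (window 0): ALLOW
  req#4 t=11s (window 1): ALLOW
  req#5 t=13s (window 1): ALLOW
  req#6 t=15s (window 1): ALLOW
  req#7 t=20s (window 2): ALLOW
  req#8 t=22s (window 2): ALLOW

Allowed counts by window: 3 3 2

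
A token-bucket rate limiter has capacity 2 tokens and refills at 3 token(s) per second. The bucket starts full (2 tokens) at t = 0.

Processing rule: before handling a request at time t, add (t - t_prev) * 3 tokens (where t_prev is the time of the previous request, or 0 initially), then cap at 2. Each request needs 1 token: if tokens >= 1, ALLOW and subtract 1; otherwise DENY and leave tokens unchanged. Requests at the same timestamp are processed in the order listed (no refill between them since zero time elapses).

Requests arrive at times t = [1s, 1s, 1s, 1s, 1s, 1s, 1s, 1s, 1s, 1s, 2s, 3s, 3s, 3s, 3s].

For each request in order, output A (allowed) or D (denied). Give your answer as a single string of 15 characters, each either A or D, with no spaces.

Simulating step by step:
  req#1 t=1s: ALLOW
  req#2 t=1s: ALLOW
  req#3 t=1s: DENY
  req#4 t=1s: DENY
  req#5 t=1s: DENY
  req#6 t=1s: DENY
  req#7 t=1s: DENY
  req#8 t=1s: DENY
  req#9 t=1s: DENY
  req#10 t=1s: DENY
  req#11 t=2s: ALLOW
  req#12 t=3s: ALLOW
  req#13 t=3s: ALLOW
  req#14 t=3s: DENY
  req#15 t=3s: DENY

Answer: AADDDDDDDDAAADD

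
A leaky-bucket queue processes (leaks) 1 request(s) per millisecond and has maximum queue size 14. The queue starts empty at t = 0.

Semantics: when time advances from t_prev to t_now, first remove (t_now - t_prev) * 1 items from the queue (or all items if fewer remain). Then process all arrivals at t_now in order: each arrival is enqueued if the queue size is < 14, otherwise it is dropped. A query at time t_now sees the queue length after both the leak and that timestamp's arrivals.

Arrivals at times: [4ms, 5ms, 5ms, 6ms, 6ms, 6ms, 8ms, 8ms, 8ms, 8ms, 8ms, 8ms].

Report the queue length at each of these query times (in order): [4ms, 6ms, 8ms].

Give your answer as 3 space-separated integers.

Answer: 1 4 8

Derivation:
Queue lengths at query times:
  query t=4ms: backlog = 1
  query t=6ms: backlog = 4
  query t=8ms: backlog = 8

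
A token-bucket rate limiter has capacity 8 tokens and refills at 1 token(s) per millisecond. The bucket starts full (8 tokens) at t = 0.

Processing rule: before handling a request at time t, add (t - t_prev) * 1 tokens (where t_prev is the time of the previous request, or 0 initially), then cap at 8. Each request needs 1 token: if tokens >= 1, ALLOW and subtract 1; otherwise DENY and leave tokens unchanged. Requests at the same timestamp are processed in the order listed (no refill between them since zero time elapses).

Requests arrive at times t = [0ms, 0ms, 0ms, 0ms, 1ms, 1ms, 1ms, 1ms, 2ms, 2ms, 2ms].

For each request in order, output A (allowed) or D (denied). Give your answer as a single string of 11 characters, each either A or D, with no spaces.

Simulating step by step:
  req#1 t=0ms: ALLOW
  req#2 t=0ms: ALLOW
  req#3 t=0ms: ALLOW
  req#4 t=0ms: ALLOW
  req#5 t=1ms: ALLOW
  req#6 t=1ms: ALLOW
  req#7 t=1ms: ALLOW
  req#8 t=1ms: ALLOW
  req#9 t=2ms: ALLOW
  req#10 t=2ms: ALLOW
  req#11 t=2ms: DENY

Answer: AAAAAAAAAAD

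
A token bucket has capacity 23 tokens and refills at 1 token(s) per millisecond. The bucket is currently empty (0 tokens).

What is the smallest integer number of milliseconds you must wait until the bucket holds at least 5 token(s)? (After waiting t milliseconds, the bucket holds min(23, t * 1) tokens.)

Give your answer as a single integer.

Answer: 5

Derivation:
Need t * 1 >= 5, so t >= 5/1.
Smallest integer t = ceil(5/1) = 5.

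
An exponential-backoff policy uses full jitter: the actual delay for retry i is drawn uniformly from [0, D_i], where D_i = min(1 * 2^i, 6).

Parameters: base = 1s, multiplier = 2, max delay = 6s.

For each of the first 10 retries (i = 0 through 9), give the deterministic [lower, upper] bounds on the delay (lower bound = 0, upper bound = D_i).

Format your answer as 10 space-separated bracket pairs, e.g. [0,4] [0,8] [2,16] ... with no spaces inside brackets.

Answer: [0,1] [0,2] [0,4] [0,6] [0,6] [0,6] [0,6] [0,6] [0,6] [0,6]

Derivation:
Computing bounds per retry:
  i=0: D_i=min(1*2^0,6)=1, bounds=[0,1]
  i=1: D_i=min(1*2^1,6)=2, bounds=[0,2]
  i=2: D_i=min(1*2^2,6)=4, bounds=[0,4]
  i=3: D_i=min(1*2^3,6)=6, bounds=[0,6]
  i=4: D_i=min(1*2^4,6)=6, bounds=[0,6]
  i=5: D_i=min(1*2^5,6)=6, bounds=[0,6]
  i=6: D_i=min(1*2^6,6)=6, bounds=[0,6]
  i=7: D_i=min(1*2^7,6)=6, bounds=[0,6]
  i=8: D_i=min(1*2^8,6)=6, bounds=[0,6]
  i=9: D_i=min(1*2^9,6)=6, bounds=[0,6]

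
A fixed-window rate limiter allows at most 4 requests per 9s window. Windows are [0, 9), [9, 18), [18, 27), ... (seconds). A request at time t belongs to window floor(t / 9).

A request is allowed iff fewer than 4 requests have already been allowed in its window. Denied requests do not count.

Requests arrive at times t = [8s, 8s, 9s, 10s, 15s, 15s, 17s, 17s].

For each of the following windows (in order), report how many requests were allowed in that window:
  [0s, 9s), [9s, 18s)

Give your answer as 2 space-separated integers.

Answer: 2 4

Derivation:
Processing requests:
  req#1 t=8s (window 0): ALLOW
  req#2 t=8s (window 0): ALLOW
  req#3 t=9s (window 1): ALLOW
  req#4 t=10s (window 1): ALLOW
  req#5 t=15s (window 1): ALLOW
  req#6 t=15s (window 1): ALLOW
  req#7 t=17s (window 1): DENY
  req#8 t=17s (window 1): DENY

Allowed counts by window: 2 4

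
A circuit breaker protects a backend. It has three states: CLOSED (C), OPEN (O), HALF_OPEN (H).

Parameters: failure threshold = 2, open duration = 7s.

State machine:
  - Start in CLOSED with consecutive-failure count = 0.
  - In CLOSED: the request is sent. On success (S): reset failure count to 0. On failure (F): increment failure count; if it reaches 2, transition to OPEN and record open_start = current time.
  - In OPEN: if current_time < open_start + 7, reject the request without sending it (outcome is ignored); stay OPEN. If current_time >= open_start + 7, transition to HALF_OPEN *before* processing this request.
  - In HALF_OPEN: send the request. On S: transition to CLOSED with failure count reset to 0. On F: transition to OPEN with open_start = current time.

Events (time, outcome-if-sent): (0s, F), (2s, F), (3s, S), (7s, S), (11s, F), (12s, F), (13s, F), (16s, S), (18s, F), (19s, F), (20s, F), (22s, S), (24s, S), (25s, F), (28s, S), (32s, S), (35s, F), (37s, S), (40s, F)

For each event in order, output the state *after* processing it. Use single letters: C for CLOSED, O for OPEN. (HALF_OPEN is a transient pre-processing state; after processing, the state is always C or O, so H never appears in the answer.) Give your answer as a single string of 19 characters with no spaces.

State after each event:
  event#1 t=0s outcome=F: state=CLOSED
  event#2 t=2s outcome=F: state=OPEN
  event#3 t=3s outcome=S: state=OPEN
  event#4 t=7s outcome=S: state=OPEN
  event#5 t=11s outcome=F: state=OPEN
  event#6 t=12s outcome=F: state=OPEN
  event#7 t=13s outcome=F: state=OPEN
  event#8 t=16s outcome=S: state=OPEN
  event#9 t=18s outcome=F: state=OPEN
  event#10 t=19s outcome=F: state=OPEN
  event#11 t=20s outcome=F: state=OPEN
  event#12 t=22s outcome=S: state=OPEN
  event#13 t=24s outcome=S: state=OPEN
  event#14 t=25s outcome=F: state=OPEN
  event#15 t=28s outcome=S: state=OPEN
  event#16 t=32s outcome=S: state=CLOSED
  event#17 t=35s outcome=F: state=CLOSED
  event#18 t=37s outcome=S: state=CLOSED
  event#19 t=40s outcome=F: state=CLOSED

Answer: COOOOOOOOOOOOOOCCCC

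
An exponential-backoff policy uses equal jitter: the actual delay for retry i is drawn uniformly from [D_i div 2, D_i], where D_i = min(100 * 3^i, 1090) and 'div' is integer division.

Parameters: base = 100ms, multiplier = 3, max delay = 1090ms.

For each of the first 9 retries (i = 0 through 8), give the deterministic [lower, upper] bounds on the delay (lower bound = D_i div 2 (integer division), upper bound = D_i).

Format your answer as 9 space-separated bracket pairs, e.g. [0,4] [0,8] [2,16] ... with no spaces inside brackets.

Computing bounds per retry:
  i=0: D_i=min(100*3^0,1090)=100, bounds=[50,100]
  i=1: D_i=min(100*3^1,1090)=300, bounds=[150,300]
  i=2: D_i=min(100*3^2,1090)=900, bounds=[450,900]
  i=3: D_i=min(100*3^3,1090)=1090, bounds=[545,1090]
  i=4: D_i=min(100*3^4,1090)=1090, bounds=[545,1090]
  i=5: D_i=min(100*3^5,1090)=1090, bounds=[545,1090]
  i=6: D_i=min(100*3^6,1090)=1090, bounds=[545,1090]
  i=7: D_i=min(100*3^7,1090)=1090, bounds=[545,1090]
  i=8: D_i=min(100*3^8,1090)=1090, bounds=[545,1090]

Answer: [50,100] [150,300] [450,900] [545,1090] [545,1090] [545,1090] [545,1090] [545,1090] [545,1090]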